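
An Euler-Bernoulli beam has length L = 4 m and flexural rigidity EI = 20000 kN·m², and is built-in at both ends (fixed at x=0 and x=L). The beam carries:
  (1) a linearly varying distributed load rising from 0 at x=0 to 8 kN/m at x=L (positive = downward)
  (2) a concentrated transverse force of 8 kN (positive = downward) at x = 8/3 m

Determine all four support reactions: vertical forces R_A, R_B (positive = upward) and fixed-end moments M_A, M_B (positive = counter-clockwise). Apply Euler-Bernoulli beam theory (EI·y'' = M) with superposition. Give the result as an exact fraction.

Load 1 — triangular load w₀=8 kN/m (0→w₀ over full span):
  R_A = 3w₀L/20 = 3·8·4/20 = 24/5 kN
  M_A = w₀L²/30 = 8·4²/30 = 64/15 kN·m
  R_B = 7w₀L/20 = 7·8·4/20 = 56/5 kN
  M_B = -w₀L²/20 = -8·4²/20 = -32/5 kN·m
Load 2 — point force P=8 kN at a=8/3 m (b=L-a=4/3):
  R_A = Pb²(3a+b)/L³ = 8·(4/3)²·(3·(8/3)+(4/3))/4³ = 56/27 kN
  M_A = Pab²/L² = 8·(8/3)·(4/3)²/4² = 64/27 kN·m
  R_B = Pa²(a+3b)/L³ = 8·(8/3)²·((8/3)+3·(4/3))/4³ = 160/27 kN
  M_B = -Pa²b/L² = -8·(8/3)²·(4/3)/4² = -128/27 kN·m
Superposition: R_A = 928/135 kN, M_A = 896/135 kN·m, R_B = 2312/135 kN, M_B = -1504/135 kN·m

R_A = 928/135 kN, M_A = 896/135 kN·m, R_B = 2312/135 kN, M_B = -1504/135 kN·m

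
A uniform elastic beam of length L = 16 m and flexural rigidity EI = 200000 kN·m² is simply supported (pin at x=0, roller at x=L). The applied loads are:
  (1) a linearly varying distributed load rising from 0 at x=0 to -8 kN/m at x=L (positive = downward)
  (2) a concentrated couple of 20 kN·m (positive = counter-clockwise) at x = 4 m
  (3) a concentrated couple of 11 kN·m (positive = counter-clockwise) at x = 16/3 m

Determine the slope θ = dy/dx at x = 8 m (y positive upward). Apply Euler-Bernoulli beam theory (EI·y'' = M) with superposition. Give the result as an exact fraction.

Load 1 — triangular load w₀=-8 kN/m (0→w₀ over full span):
  θ_1 = -w₀(7L⁴-30L²x²+15x⁴)/(360LEI) = -(-8)·(7·16⁴-30·16²·8²+15·8⁴)/(360·16·200000) = 28/140625 rad
Load 2 — applied couple M₀=20 kN·m at a=4 m (b=L-a=12):
  θ_2 = (M₀x²/(2L)-M₀(x-a)+C₁)/EI  [x>a] with C₁=M₀(3b²-L²)/(6L)=110/3 = (20·8²/(2·16)-20·(8-4)+(110/3))/200000 = -1/60000 rad
Load 3 — applied couple M₀=11 kN·m at a=16/3 m (b=L-a=32/3):
  θ_3 = (M₀x²/(2L)-M₀(x-a)+C₁)/EI  [x>a] with C₁=M₀(3b²-L²)/(6L)=88/9 = (11·8²/(2·16)-11·(8-(16/3))+(88/9))/200000 = 11/900000 rad
Superposition: θ = Σ θ_i = 73/375000 rad ≈ 0.000195 rad

θ(8) = 73/375000 rad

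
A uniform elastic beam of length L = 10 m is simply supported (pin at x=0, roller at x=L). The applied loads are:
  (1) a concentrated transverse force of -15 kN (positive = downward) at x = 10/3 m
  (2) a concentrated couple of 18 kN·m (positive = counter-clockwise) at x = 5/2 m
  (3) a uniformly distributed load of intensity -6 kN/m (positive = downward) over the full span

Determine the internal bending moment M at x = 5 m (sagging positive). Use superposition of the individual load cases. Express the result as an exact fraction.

M(5) = -109 kN·m

Load 1 — point force P=-15 kN at a=10/3 m (b=L-a=20/3):
  M_1 = Pa(L-x)/L  [x>a] = (-15)·(10/3)·(10-5)/10 = -25 kN·m
Load 2 — applied couple M₀=18 kN·m at a=5/2 m (b=L-a=15/2):
  M_2 = M₀x/L - M₀  [x>a] = 18·5/10 - 18 = -9 kN·m
Load 3 — uniform load w=-6 kN/m over full span:
  M_3 = wx(L-x)/2 = (-6)·5·(10-5)/2 = -75 kN·m
Superposition: M = Σ M_i = -109 kN·m ≈ -109.000000 kN·m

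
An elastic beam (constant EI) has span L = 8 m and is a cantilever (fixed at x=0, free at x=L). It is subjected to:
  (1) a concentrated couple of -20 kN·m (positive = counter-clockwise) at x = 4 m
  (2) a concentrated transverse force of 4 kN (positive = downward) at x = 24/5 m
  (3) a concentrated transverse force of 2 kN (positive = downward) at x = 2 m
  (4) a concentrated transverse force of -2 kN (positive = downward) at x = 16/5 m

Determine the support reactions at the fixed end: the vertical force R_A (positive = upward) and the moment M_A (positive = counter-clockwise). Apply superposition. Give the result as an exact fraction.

R_A = 4 kN, M_A = 184/5 kN·m

Load 1 — applied couple M₀=-20 kN·m at a=4 m (b=L-a=4):
  R_A = 0 kN
  M_A = -M₀ = -(-20) = 20 kN·m
Load 2 — point force P=4 kN at a=24/5 m (b=L-a=16/5):
  R_A = P = 4 kN
  M_A = Pa = 4·(24/5) = 96/5 kN·m
Load 3 — point force P=2 kN at a=2 m (b=L-a=6):
  R_A = P = 2 kN
  M_A = Pa = 2·2 = 4 kN·m
Load 4 — point force P=-2 kN at a=16/5 m (b=L-a=24/5):
  R_A = P = (-2) = -2 kN
  M_A = Pa = (-2)·(16/5) = -32/5 kN·m
Superposition: R_A = 4 kN, M_A = 184/5 kN·m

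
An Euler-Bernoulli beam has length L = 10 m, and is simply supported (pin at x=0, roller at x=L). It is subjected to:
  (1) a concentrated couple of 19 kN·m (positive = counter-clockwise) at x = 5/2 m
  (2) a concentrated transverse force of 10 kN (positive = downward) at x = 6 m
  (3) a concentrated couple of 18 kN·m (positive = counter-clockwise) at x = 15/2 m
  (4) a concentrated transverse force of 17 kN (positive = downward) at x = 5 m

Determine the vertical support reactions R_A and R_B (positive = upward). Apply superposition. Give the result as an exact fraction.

R_A = 81/5 kN, R_B = 54/5 kN

Load 1 — applied couple M₀=19 kN·m at a=5/2 m (b=L-a=15/2):
  R_A = M₀/L = 19/10 kN
  R_B = -M₀/L = -19/10 kN
Load 2 — point force P=10 kN at a=6 m (b=L-a=4):
  R_A = Pb/L = 10·4/10 = 4 kN
  R_B = Pa/L = 10·6/10 = 6 kN
Load 3 — applied couple M₀=18 kN·m at a=15/2 m (b=L-a=5/2):
  R_A = M₀/L = 18/10 = 9/5 kN
  R_B = -M₀/L = -18/10 = -9/5 kN
Load 4 — point force P=17 kN at a=5 m (b=L-a=5):
  R_A = Pb/L = 17·5/10 = 17/2 kN
  R_B = Pa/L = 17·5/10 = 17/2 kN
Superposition: R_A = 81/5 kN, R_B = 54/5 kN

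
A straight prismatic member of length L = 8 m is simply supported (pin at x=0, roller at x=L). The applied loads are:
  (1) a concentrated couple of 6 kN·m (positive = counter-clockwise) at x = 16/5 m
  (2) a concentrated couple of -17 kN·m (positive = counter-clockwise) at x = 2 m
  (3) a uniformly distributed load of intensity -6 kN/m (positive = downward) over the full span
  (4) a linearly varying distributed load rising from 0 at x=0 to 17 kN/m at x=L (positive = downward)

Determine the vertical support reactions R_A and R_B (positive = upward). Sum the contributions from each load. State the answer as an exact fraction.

Load 1 — applied couple M₀=6 kN·m at a=16/5 m (b=L-a=24/5):
  R_A = M₀/L = 6/8 = 3/4 kN
  R_B = -M₀/L = -6/8 = -3/4 kN
Load 2 — applied couple M₀=-17 kN·m at a=2 m (b=L-a=6):
  R_A = M₀/L = (-17)/8 = -17/8 kN
  R_B = -M₀/L = -(-17)/8 = 17/8 kN
Load 3 — uniform load w=-6 kN/m over full span:
  R_A = wL/2 = (-6)·8/2 = -24 kN
  R_B = wL/2 = (-6)·8/2 = -24 kN
Load 4 — triangular load w₀=17 kN/m (0→w₀ over full span):
  R_A = w₀L/6 = 17·8/6 = 68/3 kN
  R_B = w₀L/3 = 17·8/3 = 136/3 kN
Superposition: R_A = -65/24 kN, R_B = 545/24 kN

R_A = -65/24 kN, R_B = 545/24 kN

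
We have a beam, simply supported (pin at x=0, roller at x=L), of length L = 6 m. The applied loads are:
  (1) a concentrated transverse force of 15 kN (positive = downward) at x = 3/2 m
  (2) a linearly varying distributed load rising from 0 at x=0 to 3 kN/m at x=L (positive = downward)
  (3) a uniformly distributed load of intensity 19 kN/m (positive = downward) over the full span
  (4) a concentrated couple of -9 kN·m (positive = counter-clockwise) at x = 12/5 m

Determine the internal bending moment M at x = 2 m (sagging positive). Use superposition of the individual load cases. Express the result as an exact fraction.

Load 1 — point force P=15 kN at a=3/2 m (b=L-a=9/2):
  M_1 = Pa(L-x)/L  [x>a] = 15·(3/2)·(6-2)/6 = 15 kN·m
Load 2 — triangular load w₀=3 kN/m (0→w₀ over full span):
  M_2 = w₀Lx/6 - w₀x³/(6L) = 3·6·2/6 - 3·2³/(6·6) = 16/3 kN·m
Load 3 — uniform load w=19 kN/m over full span:
  M_3 = wx(L-x)/2 = 19·2·(6-2)/2 = 76 kN·m
Load 4 — applied couple M₀=-9 kN·m at a=12/5 m (b=L-a=18/5):
  M_4 = M₀x/L  [x≤a] = (-9)·2/6 = -3 kN·m
Superposition: M = Σ M_i = 280/3 kN·m ≈ 93.333333 kN·m

M(2) = 280/3 kN·m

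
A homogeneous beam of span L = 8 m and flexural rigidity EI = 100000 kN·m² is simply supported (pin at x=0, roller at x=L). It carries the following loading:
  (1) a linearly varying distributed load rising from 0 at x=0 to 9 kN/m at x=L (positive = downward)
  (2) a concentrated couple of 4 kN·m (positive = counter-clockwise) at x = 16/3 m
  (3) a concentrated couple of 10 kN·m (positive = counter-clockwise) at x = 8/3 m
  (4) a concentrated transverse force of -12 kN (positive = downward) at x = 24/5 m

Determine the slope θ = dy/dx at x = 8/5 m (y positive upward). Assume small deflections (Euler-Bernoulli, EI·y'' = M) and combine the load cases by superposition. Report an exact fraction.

Load 1 — triangular load w₀=9 kN/m (0→w₀ over full span):
  θ_1 = -w₀(7L⁴-30L²x²+15x⁴)/(360LEI) = -9·(7·8⁴-30·8²·(8/5)²+15·(8/5)⁴)/(360·8·100000) = -1456/1953125 rad
Load 2 — applied couple M₀=4 kN·m at a=16/3 m (b=L-a=8/3):
  θ_2 = (M₀x²/(2L)+C₁)/EI  [x≤a] with C₁=M₀(3b²-L²)/(6L)=-32/9 = (4·(8/5)²/(2·8)+(-32/9))/100000 = -41/1406250 rad
Load 3 — applied couple M₀=10 kN·m at a=8/3 m (b=L-a=16/3):
  θ_3 = (M₀x²/(2L)+C₁)/EI  [x≤a] with C₁=M₀(3b²-L²)/(6L)=40/9 = (10·(8/5)²/(2·8)+(40/9))/100000 = 17/281250 rad
Load 4 — point force P=-12 kN at a=24/5 m (b=L-a=16/5):
  θ_4 = -Pb(L²-b²-3x²)/(6LEI)  [x≤a] = -(-12)·(16/5)·(8²-(16/5)²-3·(8/5)²)/(6·8·100000) = 144/390625 rad
Superposition: θ = Σ θ_i = -6074/17578125 rad ≈ -0.000346 rad

θ(8/5) = -6074/17578125 rad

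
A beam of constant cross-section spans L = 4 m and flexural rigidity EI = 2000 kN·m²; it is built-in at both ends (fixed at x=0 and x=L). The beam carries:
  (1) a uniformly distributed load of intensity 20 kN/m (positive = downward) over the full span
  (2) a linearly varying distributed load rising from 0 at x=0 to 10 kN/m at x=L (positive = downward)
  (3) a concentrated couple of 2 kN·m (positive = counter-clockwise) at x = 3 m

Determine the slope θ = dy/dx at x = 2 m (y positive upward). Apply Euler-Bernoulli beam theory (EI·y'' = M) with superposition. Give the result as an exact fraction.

θ(2) = -11/48000 rad

Load 1 — uniform load w=20 kN/m over full span:
  θ_1 = -wx(L-x)(L-2x)/(12EI) = -20·2·(4-2)·(4-2·2)/(12·2000) = 0 rad
Load 2 — triangular load w₀=10 kN/m (0→w₀ over full span):
  θ_2 = -w₀(2x(L-x)(L-2x)(x+2L)+x²(L-x)²)/(120LEI) = -10·(2·2·(4-2)·(4-2·2)·(2+2·4)+2²·(4-2)²)/(120·4·2000) = -1/6000 rad
Load 3 — applied couple M₀=2 kN·m at a=3 m (b=L-a=1):
  θ_3 = (R_Ax²/2 - M_Ax)/EI  [x≤a] with R_A=9/16, M_A=5/8 = ((9/16)·2²/2 - (5/8)·2)/2000 = -1/16000 rad
Superposition: θ = Σ θ_i = -11/48000 rad ≈ -0.000229 rad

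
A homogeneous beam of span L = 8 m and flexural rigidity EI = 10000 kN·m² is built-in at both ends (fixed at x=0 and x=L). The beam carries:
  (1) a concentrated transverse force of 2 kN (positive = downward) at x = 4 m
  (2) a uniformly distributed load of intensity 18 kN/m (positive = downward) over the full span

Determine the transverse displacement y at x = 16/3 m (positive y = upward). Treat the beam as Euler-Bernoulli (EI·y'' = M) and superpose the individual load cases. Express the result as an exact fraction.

y(16/3) = -788/50625 m

Load 1 — point force P=2 kN at a=4 m (b=L-a=4):
  y_1 = -Pa²(L-x)²(3bL-(3b+a)(L-x))/(6L³EI)  [x>a] = -2·4²·(8-(16/3))²·(3·4·8-(3·4+4)·(8-(16/3)))/(6·8³·10000) = -4/10125 m
Load 2 — uniform load w=18 kN/m over full span:
  y_2 = -wx²(L-x)²/(24EI) = -18·(16/3)²·(8-(16/3))²/(24·10000) = -256/16875 m
Superposition: y = Σ y_i = -788/50625 m ≈ -0.015565 m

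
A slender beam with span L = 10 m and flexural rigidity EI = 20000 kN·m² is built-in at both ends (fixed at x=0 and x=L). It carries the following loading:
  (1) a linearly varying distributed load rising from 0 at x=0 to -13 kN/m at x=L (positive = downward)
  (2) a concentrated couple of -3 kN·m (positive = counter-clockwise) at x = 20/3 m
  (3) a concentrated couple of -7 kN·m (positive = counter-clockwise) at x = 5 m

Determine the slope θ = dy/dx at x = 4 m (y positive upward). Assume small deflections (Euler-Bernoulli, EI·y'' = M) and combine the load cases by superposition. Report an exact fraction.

θ(4) = 153/100000 rad

Load 1 — triangular load w₀=-13 kN/m (0→w₀ over full span):
  θ_1 = -w₀(2x(L-x)(L-2x)(x+2L)+x²(L-x)²)/(120LEI) = -(-13)·(2·4·(10-4)·(10-2·4)·(4+2·10)+4²·(10-4)²)/(120·10·20000) = 39/25000 rad
Load 2 — applied couple M₀=-3 kN·m at a=20/3 m (b=L-a=10/3):
  θ_2 = (R_Ax²/2 - M_Ax)/EI  [x≤a] with R_A=-2/5, M_A=-1 = ((-2/5)·4²/2 - (-1)·4)/20000 = 1/25000 rad
Load 3 — applied couple M₀=-7 kN·m at a=5 m (b=L-a=5):
  θ_3 = (R_Ax²/2 - M_Ax)/EI  [x≤a] with R_A=-21/20, M_A=-7/4 = ((-21/20)·4²/2 - (-7/4)·4)/20000 = -7/100000 rad
Superposition: θ = Σ θ_i = 153/100000 rad ≈ 0.001530 rad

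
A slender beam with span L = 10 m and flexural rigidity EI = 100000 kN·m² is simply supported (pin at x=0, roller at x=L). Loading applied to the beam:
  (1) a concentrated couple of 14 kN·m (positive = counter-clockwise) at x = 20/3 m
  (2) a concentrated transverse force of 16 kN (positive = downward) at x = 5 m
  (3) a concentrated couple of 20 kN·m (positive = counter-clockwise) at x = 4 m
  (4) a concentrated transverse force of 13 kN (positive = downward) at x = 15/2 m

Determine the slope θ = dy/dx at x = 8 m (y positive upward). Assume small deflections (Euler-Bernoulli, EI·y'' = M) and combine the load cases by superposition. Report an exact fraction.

Load 1 — applied couple M₀=14 kN·m at a=20/3 m (b=L-a=10/3):
  θ_1 = (M₀x²/(2L)-M₀(x-a)+C₁)/EI  [x>a] with C₁=M₀(3b²-L²)/(6L)=-140/9 = (14·8²/(2·10)-14·(8-(20/3))+(-140/9))/100000 = 119/1125000 rad
Load 2 — point force P=16 kN at a=5 m (b=L-a=5):
  θ_2 = -Pa(2L²-6Lx+3x²+a²)/(6LEI)  [x>a] = -16·5·(2·10²-6·10·8+3·8²+5²)/(6·10·100000) = 21/25000 rad
Load 3 — applied couple M₀=20 kN·m at a=4 m (b=L-a=6):
  θ_3 = (M₀x²/(2L)-M₀(x-a)+C₁)/EI  [x>a] with C₁=M₀(3b²-L²)/(6L)=8/3 = (20·8²/(2·10)-20·(8-4)+(8/3))/100000 = -1/7500 rad
Load 4 — point force P=13 kN at a=15/2 m (b=L-a=5/2):
  θ_4 = -Pa(2L²-6Lx+3x²+a²)/(6LEI)  [x>a] = -13·(15/2)·(2·10²-6·10·8+3·8²+(15/2)²)/(6·10·100000) = 1651/3200000 rad
Superposition: θ = Σ θ_i = 191287/144000000 rad ≈ 0.001328 rad

θ(8) = 191287/144000000 rad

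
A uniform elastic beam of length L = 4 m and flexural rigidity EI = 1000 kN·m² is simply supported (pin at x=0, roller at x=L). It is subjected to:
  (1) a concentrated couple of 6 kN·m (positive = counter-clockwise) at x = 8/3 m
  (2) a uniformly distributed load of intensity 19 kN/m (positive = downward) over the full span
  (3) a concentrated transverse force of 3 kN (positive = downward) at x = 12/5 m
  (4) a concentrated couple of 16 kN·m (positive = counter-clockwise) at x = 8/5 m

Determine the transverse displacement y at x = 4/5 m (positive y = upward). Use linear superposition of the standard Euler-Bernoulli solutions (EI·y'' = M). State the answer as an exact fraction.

y(4/5) = -9526/234375 m

Load 1 — applied couple M₀=6 kN·m at a=8/3 m (b=L-a=4/3):
  y_1 = (M₀x³/(6L)+C₁x)/EI  [x≤a] with C₁=M₀(3b²-L²)/(6L)=-8/3 = (6·(4/5)³/(6·4)+(-8/3)·(4/5))/1000 = -94/46875 m
Load 2 — uniform load w=19 kN/m over full span:
  y_2 = -wx(L³-2Lx²+x³)/(24EI) = -19·(4/5)·(4³-2·4·(4/5)²+(4/5)³)/(24·1000) = -8816/234375 m
Load 3 — point force P=3 kN at a=12/5 m (b=L-a=8/5):
  y_3 = -Pbx(L²-b²-x²)/(6LEI)  [x≤a] = -3·(8/5)·(4/5)·(4²-(8/5)²-(4/5)²)/(6·4·1000) = -32/15625 m
Load 4 — applied couple M₀=16 kN·m at a=8/5 m (b=L-a=12/5):
  y_4 = (M₀x³/(6L)+C₁x)/EI  [x≤a] with C₁=M₀(3b²-L²)/(6L)=64/75 = (16·(4/5)³/(6·4)+(64/75)·(4/5))/1000 = 16/15625 m
Superposition: y = Σ y_i = -9526/234375 m ≈ -0.040644 m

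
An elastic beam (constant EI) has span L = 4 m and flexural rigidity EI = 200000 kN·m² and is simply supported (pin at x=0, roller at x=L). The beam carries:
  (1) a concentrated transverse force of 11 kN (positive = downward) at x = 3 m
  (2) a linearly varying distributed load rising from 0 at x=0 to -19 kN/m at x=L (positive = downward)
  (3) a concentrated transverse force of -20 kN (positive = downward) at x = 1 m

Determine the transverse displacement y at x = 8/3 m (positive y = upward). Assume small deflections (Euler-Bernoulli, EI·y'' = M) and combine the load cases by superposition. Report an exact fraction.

Load 1 — point force P=11 kN at a=3 m (b=L-a=1):
  y_1 = -Pbx(L²-b²-x²)/(6LEI)  [x≤a] = -11·1·(8/3)·(4²-1²-(8/3)²)/(6·4·200000) = -781/16200000 m
Load 2 — triangular load w₀=-19 kN/m (0→w₀ over full span):
  y_2 = -w₀x(7L⁴-10L²x²+3x⁴)/(360LEI) = -(-19)·(8/3)·(7·4⁴-10·4²·(8/3)²+3·(8/3)⁴)/(360·4·200000) = 323/2278125 m
Load 3 — point force P=-20 kN at a=1 m (b=L-a=3):
  y_3 = -Pa(L-x)(2Lx-a²-x²)/(6LEI)  [x>a] = -(-20)·1·(4-(8/3))·(2·4·(8/3)-1²-(8/3)²)/(6·4·200000) = 119/1620000 m
Superposition: y = Σ y_i = 24353/145800000 m ≈ 0.000167 m

y(8/3) = 24353/145800000 m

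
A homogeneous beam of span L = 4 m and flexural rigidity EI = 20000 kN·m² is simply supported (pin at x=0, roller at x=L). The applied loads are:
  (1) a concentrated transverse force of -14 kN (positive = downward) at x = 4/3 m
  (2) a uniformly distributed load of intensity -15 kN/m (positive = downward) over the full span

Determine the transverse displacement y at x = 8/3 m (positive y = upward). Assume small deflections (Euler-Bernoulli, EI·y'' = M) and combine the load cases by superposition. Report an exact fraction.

Load 1 — point force P=-14 kN at a=4/3 m (b=L-a=8/3):
  y_1 = -Pa(L-x)(2Lx-a²-x²)/(6LEI)  [x>a] = -(-14)·(4/3)·(4-(8/3))·(2·4·(8/3)-(4/3)²-(8/3)²)/(6·4·20000) = 98/151875 m
Load 2 — uniform load w=-15 kN/m over full span:
  y_2 = -wx(L³-2Lx²+x³)/(24EI) = -(-15)·(8/3)·(4³-2·4·(8/3)²+(8/3)³)/(24·20000) = 22/10125 m
Superposition: y = Σ y_i = 428/151875 m ≈ 0.002818 m

y(8/3) = 428/151875 m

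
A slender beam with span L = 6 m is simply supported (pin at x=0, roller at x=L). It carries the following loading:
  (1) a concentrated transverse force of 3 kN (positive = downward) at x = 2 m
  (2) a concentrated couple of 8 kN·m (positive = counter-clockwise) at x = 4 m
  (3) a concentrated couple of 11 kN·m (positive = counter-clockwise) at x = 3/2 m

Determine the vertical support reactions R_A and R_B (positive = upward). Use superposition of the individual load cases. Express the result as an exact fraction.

Load 1 — point force P=3 kN at a=2 m (b=L-a=4):
  R_A = Pb/L = 3·4/6 = 2 kN
  R_B = Pa/L = 3·2/6 = 1 kN
Load 2 — applied couple M₀=8 kN·m at a=4 m (b=L-a=2):
  R_A = M₀/L = 8/6 = 4/3 kN
  R_B = -M₀/L = -8/6 = -4/3 kN
Load 3 — applied couple M₀=11 kN·m at a=3/2 m (b=L-a=9/2):
  R_A = M₀/L = 11/6 kN
  R_B = -M₀/L = -11/6 kN
Superposition: R_A = 31/6 kN, R_B = -13/6 kN

R_A = 31/6 kN, R_B = -13/6 kN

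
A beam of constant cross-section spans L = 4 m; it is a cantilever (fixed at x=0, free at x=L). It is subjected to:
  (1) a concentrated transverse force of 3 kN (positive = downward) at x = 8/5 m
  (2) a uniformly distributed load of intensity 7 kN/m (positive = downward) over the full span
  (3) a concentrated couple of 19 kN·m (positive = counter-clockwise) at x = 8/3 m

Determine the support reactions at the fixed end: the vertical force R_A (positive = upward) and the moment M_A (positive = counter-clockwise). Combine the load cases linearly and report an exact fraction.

Load 1 — point force P=3 kN at a=8/5 m (b=L-a=12/5):
  R_A = P = 3 kN
  M_A = Pa = 3·(8/5) = 24/5 kN·m
Load 2 — uniform load w=7 kN/m over full span:
  R_A = wL = 7·4 = 28 kN
  M_A = wL²/2 = 7·4²/2 = 56 kN·m
Load 3 — applied couple M₀=19 kN·m at a=8/3 m (b=L-a=4/3):
  R_A = 0 kN
  M_A = -M₀ = -19 kN·m
Superposition: R_A = 31 kN, M_A = 209/5 kN·m

R_A = 31 kN, M_A = 209/5 kN·m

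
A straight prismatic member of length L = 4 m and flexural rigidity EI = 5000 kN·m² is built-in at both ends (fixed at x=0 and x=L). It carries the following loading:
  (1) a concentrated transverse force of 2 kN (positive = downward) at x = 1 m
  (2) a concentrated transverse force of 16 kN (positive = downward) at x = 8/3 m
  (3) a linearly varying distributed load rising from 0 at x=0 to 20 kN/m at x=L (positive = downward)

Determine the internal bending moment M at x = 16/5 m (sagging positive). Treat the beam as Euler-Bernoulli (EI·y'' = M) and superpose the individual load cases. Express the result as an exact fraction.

M(16/5) = 181/600 kN·m

Load 1 — point force P=2 kN at a=1 m (b=L-a=3):
  M_1 = Pa²(a+3b)(L-x)/L³ - Pa²b/L²  [x>a] = 2·1²·(1+3·3)·(4-(16/5))/4³ - 2·1²·3/4² = -1/8 kN·m
Load 2 — point force P=16 kN at a=8/3 m (b=L-a=4/3):
  M_2 = Pa²(a+3b)(L-x)/L³ - Pa²b/L²  [x>a] = 16·(8/3)²·((8/3)+3·(4/3))·(4-(16/5))/4³ - 16·(8/3)²·(4/3)/4² = 0 kN·m
Load 3 — triangular load w₀=20 kN/m (0→w₀ over full span):
  M_3 = 3w₀Lx/20 - w₀L²/30 - w₀x³/(6L) = 3·20·4·(16/5)/20 - 20·4²/30 - 20·(16/5)³/(6·4) = 32/75 kN·m
Superposition: M = Σ M_i = 181/600 kN·m ≈ 0.301667 kN·m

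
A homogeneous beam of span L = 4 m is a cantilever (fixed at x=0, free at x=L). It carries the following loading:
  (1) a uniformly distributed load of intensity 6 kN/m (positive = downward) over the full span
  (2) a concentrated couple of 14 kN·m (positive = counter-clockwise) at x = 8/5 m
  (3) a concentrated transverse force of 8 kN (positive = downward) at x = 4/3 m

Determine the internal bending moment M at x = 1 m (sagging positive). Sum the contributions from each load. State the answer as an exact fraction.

M(1) = -47/3 kN·m

Load 1 — uniform load w=6 kN/m over full span:
  M_1 = -w(L-x)²/2 = -6·(4-1)²/2 = -27 kN·m
Load 2 — applied couple M₀=14 kN·m at a=8/5 m (b=L-a=12/5):
  M_2 = M₀  [x≤a] = 14 = 14 kN·m
Load 3 — point force P=8 kN at a=4/3 m (b=L-a=8/3):
  M_3 = -P(a-x)  [x≤a] = -8·((4/3)-1) = -8/3 kN·m
Superposition: M = Σ M_i = -47/3 kN·m ≈ -15.666667 kN·m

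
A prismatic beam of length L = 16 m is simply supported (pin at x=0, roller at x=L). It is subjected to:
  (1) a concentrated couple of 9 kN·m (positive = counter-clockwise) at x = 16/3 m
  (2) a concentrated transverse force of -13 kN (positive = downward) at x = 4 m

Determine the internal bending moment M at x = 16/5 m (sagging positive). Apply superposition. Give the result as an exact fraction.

M(16/5) = -147/5 kN·m

Load 1 — applied couple M₀=9 kN·m at a=16/3 m (b=L-a=32/3):
  M_1 = M₀x/L  [x≤a] = 9·(16/5)/16 = 9/5 kN·m
Load 2 — point force P=-13 kN at a=4 m (b=L-a=12):
  M_2 = Pbx/L  [x≤a] = (-13)·12·(16/5)/16 = -156/5 kN·m
Superposition: M = Σ M_i = -147/5 kN·m ≈ -29.400000 kN·m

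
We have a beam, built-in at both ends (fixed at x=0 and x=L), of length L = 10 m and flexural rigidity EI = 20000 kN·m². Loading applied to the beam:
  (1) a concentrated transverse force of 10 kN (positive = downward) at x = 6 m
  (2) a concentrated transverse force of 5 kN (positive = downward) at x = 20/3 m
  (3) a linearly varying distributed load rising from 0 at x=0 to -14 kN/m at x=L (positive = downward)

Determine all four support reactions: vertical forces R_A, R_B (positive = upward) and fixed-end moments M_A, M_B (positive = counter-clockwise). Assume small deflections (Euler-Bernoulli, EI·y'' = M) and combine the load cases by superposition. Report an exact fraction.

Load 1 — point force P=10 kN at a=6 m (b=L-a=4):
  R_A = Pb²(3a+b)/L³ = 10·4²·(3·6+4)/10³ = 88/25 kN
  M_A = Pab²/L² = 10·6·4²/10² = 48/5 kN·m
  R_B = Pa²(a+3b)/L³ = 10·6²·(6+3·4)/10³ = 162/25 kN
  M_B = -Pa²b/L² = -10·6²·4/10² = -72/5 kN·m
Load 2 — point force P=5 kN at a=20/3 m (b=L-a=10/3):
  R_A = Pb²(3a+b)/L³ = 5·(10/3)²·(3·(20/3)+(10/3))/10³ = 35/27 kN
  M_A = Pab²/L² = 5·(20/3)·(10/3)²/10² = 100/27 kN·m
  R_B = Pa²(a+3b)/L³ = 5·(20/3)²·((20/3)+3·(10/3))/10³ = 100/27 kN
  M_B = -Pa²b/L² = -5·(20/3)²·(10/3)/10² = -200/27 kN·m
Load 3 — triangular load w₀=-14 kN/m (0→w₀ over full span):
  R_A = 3w₀L/20 = 3·(-14)·10/20 = -21 kN
  M_A = w₀L²/30 = (-14)·10²/30 = -140/3 kN·m
  R_B = 7w₀L/20 = 7·(-14)·10/20 = -49 kN
  M_B = -w₀L²/20 = -(-14)·10²/20 = 70 kN·m
Superposition: R_A = -10924/675 kN, M_A = -4504/135 kN·m, R_B = -26201/675 kN, M_B = 6506/135 kN·m

R_A = -10924/675 kN, M_A = -4504/135 kN·m, R_B = -26201/675 kN, M_B = 6506/135 kN·m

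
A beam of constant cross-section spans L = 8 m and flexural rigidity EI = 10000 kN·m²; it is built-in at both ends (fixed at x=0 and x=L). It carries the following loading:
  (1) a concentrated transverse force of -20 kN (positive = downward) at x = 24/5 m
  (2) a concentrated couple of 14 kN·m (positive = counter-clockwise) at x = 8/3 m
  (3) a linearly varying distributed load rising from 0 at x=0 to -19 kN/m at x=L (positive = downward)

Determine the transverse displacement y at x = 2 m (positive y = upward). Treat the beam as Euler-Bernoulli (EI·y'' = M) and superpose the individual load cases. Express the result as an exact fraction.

Load 1 — point force P=-20 kN at a=24/5 m (b=L-a=16/5):
  y_1 = -Pb²x²(3aL-(3a+b)x)/(6L³EI)  [x≤a] = -(-20)·(16/5)²·2²·(3·(24/5)·8-(3·(24/5)+(16/5))·2)/(6·8³·10000) = 4/1875 m
Load 2 — applied couple M₀=14 kN·m at a=8/3 m (b=L-a=16/3):
  y_2 = (R_Ax³/6 - M_Ax²/2)/EI  [x≤a] with R_A=7/3, M_A=0 = ((7/3)·2³/6 - 0·2²/2)/10000 = 7/22500 m
Load 3 — triangular load w₀=-19 kN/m (0→w₀ over full span):
  y_3 = -w₀x²(L-x)²(x+2L)/(120LEI) = -(-19)·2²·(8-2)²·(2+2·8)/(120·8·10000) = 513/100000 m
Superposition: y = Σ y_i = 6817/900000 m ≈ 0.007574 m

y(2) = 6817/900000 m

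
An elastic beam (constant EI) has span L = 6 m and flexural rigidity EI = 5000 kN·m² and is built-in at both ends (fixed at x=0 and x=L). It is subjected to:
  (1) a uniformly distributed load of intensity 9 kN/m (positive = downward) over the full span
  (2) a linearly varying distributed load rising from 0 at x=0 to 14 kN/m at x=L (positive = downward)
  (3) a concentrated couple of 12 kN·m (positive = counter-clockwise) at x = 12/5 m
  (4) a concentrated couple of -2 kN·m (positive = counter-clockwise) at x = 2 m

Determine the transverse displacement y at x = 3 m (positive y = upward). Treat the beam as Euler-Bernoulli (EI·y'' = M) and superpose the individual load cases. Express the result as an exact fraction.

Load 1 — uniform load w=9 kN/m over full span:
  y_1 = -wx²(L-x)²/(24EI) = -9·3²·(6-3)²/(24·5000) = -243/40000 m
Load 2 — triangular load w₀=14 kN/m (0→w₀ over full span):
  y_2 = -w₀x²(L-x)²(x+2L)/(120LEI) = -14·3²·(6-3)²·(3+2·6)/(120·6·5000) = -189/40000 m
Load 3 — applied couple M₀=12 kN·m at a=12/5 m (b=L-a=18/5):
  y_3 = (R_Ax³/6 - M_Ax²/2 - M₀(x-a)²/2)/EI  [x>a] with R_A=72/25, M_A=36/25 = ((72/25)·3³/6 - (36/25)·3²/2 - 12·(3-(12/5))²/2)/5000 = 27/31250 m
Load 4 — applied couple M₀=-2 kN·m at a=2 m (b=L-a=4):
  y_4 = (R_Ax³/6 - M_Ax²/2 - M₀(x-a)²/2)/EI  [x>a] with R_A=-4/9, M_A=0 = ((-4/9)·3³/6 - 0·3²/2 - (-2)·(3-2)²/2)/5000 = -1/5000 m
Superposition: y = Σ y_i = -1267/125000 m ≈ -0.010136 m

y(3) = -1267/125000 m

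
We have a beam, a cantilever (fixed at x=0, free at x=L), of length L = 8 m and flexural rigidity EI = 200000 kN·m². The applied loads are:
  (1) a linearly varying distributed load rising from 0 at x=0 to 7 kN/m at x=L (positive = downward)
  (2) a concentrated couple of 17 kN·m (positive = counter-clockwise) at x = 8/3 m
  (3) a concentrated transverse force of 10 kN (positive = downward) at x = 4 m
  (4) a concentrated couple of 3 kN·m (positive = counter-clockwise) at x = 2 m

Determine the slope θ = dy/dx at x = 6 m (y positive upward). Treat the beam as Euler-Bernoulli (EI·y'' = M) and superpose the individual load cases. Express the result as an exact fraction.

Load 1 — triangular load w₀=7 kN/m (0→w₀ over full span):
  θ_1 = (w₀Lx²/4-w₀L²x/3-w₀x⁴/(24L))/EI = (7·8·6²/4-7·8²·6/3-7·6⁴/(24·8))/200000 = -1757/800000 rad
Load 2 — applied couple M₀=17 kN·m at a=8/3 m (b=L-a=16/3):
  θ_2 = M₀a/EI  [x>a] = 17·(8/3)/200000 = 17/75000 rad
Load 3 — point force P=10 kN at a=4 m (b=L-a=4):
  θ_3 = -Pa²/(2EI)  [x>a] = -10·4²/(2·200000) = -1/2500 rad
Load 4 — applied couple M₀=3 kN·m at a=2 m (b=L-a=6):
  θ_4 = M₀a/EI  [x>a] = 3·2/200000 = 3/100000 rad
Superposition: θ = Σ θ_i = -1123/480000 rad ≈ -0.002340 rad

θ(6) = -1123/480000 rad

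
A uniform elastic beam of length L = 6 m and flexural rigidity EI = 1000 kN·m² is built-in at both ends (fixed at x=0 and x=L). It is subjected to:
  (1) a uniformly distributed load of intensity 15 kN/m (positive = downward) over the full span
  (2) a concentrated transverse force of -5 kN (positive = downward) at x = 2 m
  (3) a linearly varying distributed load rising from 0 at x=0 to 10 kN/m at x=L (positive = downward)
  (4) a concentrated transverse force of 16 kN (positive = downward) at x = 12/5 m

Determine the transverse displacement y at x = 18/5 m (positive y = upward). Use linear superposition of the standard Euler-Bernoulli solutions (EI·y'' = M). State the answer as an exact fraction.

y(18/5) = -427633/5859375 m

Load 1 — uniform load w=15 kN/m over full span:
  y_1 = -wx²(L-x)²/(24EI) = -15·(18/5)²·(6-(18/5))²/(24·1000) = -729/15625 m
Load 2 — point force P=-5 kN at a=2 m (b=L-a=4):
  y_2 = -Pa²(L-x)²(3bL-(3b+a)(L-x))/(6L³EI)  [x>a] = -(-5)·2²·(6-(18/5))²·(3·4·6-(3·4+2)·(6-(18/5)))/(6·6³·1000) = 32/9375 m
Load 3 — triangular load w₀=10 kN/m (0→w₀ over full span):
  y_3 = -w₀x²(L-x)²(x+2L)/(120LEI) = -10·(18/5)²·(6-(18/5))²·((18/5)+2·6)/(120·6·1000) = -6318/390625 m
Load 4 — point force P=16 kN at a=12/5 m (b=L-a=18/5):
  y_4 = -Pa²(L-x)²(3bL-(3b+a)(L-x))/(6L³EI)  [x>a] = -16·(12/5)²·(6-(18/5))²·(3·(18/5)·6-(3·(18/5)+(12/5))·(6-(18/5)))/(6·6³·1000) = -26496/1953125 m
Superposition: y = Σ y_i = -427633/5859375 m ≈ -0.072983 m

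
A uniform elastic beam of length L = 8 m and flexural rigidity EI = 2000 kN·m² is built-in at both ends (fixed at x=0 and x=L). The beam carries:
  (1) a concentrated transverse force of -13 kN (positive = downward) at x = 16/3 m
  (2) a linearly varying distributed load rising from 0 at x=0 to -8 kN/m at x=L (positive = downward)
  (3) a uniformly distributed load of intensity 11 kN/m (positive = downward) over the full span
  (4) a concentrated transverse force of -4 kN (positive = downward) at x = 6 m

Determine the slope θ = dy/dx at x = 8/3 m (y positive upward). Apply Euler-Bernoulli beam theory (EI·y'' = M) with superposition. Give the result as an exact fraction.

θ(8/3) = -277/50625 rad

Load 1 — point force P=-13 kN at a=16/3 m (b=L-a=8/3):
  θ_1 = -Pb²x(2aL-(3a+b)x)/(2L³EI)  [x≤a] = -(-13)·(8/3)²·(8/3)·(2·(16/3)·8-(3·(16/3)+(8/3))·(8/3))/(2·8³·2000) = 26/6075 rad
Load 2 — triangular load w₀=-8 kN/m (0→w₀ over full span):
  θ_2 = -w₀(2x(L-x)(L-2x)(x+2L)+x²(L-x)²)/(120LEI) = -(-8)·(2·(8/3)·(8-(8/3))·(8-2·(8/3))·((8/3)+2·8)+(8/3)²·(8-(8/3))²)/(120·8·2000) = 1024/151875 rad
Load 3 — uniform load w=11 kN/m over full span:
  θ_3 = -wx(L-x)(L-2x)/(12EI) = -11·(8/3)·(8-(8/3))·(8-2·(8/3))/(12·2000) = -176/10125 rad
Load 4 — point force P=-4 kN at a=6 m (b=L-a=2):
  θ_4 = -Pb²x(2aL-(3a+b)x)/(2L³EI)  [x≤a] = -(-4)·2²·(8/3)·(2·6·8-(3·6+2)·(8/3))/(2·8³·2000) = 1/1125 rad
Superposition: θ = Σ θ_i = -277/50625 rad ≈ -0.005472 rad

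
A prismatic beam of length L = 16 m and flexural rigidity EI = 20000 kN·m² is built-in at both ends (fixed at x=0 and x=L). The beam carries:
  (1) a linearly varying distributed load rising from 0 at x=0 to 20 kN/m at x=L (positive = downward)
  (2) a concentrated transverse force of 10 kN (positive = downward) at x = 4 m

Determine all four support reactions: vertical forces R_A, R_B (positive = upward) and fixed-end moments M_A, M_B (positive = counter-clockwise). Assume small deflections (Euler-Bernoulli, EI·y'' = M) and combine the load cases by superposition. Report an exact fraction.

Load 1 — triangular load w₀=20 kN/m (0→w₀ over full span):
  R_A = 3w₀L/20 = 3·20·16/20 = 48 kN
  M_A = w₀L²/30 = 20·16²/30 = 512/3 kN·m
  R_B = 7w₀L/20 = 7·20·16/20 = 112 kN
  M_B = -w₀L²/20 = -20·16²/20 = -256 kN·m
Load 2 — point force P=10 kN at a=4 m (b=L-a=12):
  R_A = Pb²(3a+b)/L³ = 10·12²·(3·4+12)/16³ = 135/16 kN
  M_A = Pab²/L² = 10·4·12²/16² = 45/2 kN·m
  R_B = Pa²(a+3b)/L³ = 10·4²·(4+3·12)/16³ = 25/16 kN
  M_B = -Pa²b/L² = -10·4²·12/16² = -15/2 kN·m
Superposition: R_A = 903/16 kN, M_A = 1159/6 kN·m, R_B = 1817/16 kN, M_B = -527/2 kN·m

R_A = 903/16 kN, M_A = 1159/6 kN·m, R_B = 1817/16 kN, M_B = -527/2 kN·m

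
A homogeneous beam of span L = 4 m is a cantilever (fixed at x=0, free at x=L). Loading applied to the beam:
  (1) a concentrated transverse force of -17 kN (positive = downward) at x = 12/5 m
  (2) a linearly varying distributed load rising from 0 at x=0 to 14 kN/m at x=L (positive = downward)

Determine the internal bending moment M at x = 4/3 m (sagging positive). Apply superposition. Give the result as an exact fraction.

M(4/3) = -8336/405 kN·m

Load 1 — point force P=-17 kN at a=12/5 m (b=L-a=8/5):
  M_1 = -P(a-x)  [x≤a] = -(-17)·((12/5)-(4/3)) = 272/15 kN·m
Load 2 — triangular load w₀=14 kN/m (0→w₀ over full span):
  M_2 = w₀Lx/2 - w₀L²/3 - w₀x³/(6L) = 14·4·(4/3)/2 - 14·4²/3 - 14·(4/3)³/(6·4) = -3136/81 kN·m
Superposition: M = Σ M_i = -8336/405 kN·m ≈ -20.582716 kN·m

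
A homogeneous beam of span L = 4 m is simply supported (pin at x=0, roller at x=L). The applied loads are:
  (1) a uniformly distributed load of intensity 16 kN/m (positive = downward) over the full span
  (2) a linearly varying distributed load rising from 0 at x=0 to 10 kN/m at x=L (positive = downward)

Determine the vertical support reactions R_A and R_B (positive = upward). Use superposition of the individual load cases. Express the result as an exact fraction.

R_A = 116/3 kN, R_B = 136/3 kN

Load 1 — uniform load w=16 kN/m over full span:
  R_A = wL/2 = 16·4/2 = 32 kN
  R_B = wL/2 = 16·4/2 = 32 kN
Load 2 — triangular load w₀=10 kN/m (0→w₀ over full span):
  R_A = w₀L/6 = 10·4/6 = 20/3 kN
  R_B = w₀L/3 = 10·4/3 = 40/3 kN
Superposition: R_A = 116/3 kN, R_B = 136/3 kN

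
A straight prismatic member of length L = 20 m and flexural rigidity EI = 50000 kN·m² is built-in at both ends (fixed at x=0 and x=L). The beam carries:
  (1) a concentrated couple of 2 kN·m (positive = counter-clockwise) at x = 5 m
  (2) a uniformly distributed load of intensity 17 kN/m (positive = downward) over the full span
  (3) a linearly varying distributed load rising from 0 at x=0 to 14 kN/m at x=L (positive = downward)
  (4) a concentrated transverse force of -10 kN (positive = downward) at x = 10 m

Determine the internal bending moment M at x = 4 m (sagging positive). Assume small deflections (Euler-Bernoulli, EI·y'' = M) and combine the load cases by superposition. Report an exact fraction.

Load 1 — applied couple M₀=2 kN·m at a=5 m (b=L-a=15):
  M_1 = R_Ax - M_A  [x≤a] with R_A=9/80, M_A=-3/8 = (9/80)·4 - (-3/8) = 33/40 kN·m
Load 2 — uniform load w=17 kN/m over full span:
  M_2 = wLx/2 - wL²/12 - wx²/2 = 17·20·4/2 - 17·20²/12 - 17·4²/2 = -68/3 kN·m
Load 3 — triangular load w₀=14 kN/m (0→w₀ over full span):
  M_3 = 3w₀Lx/20 - w₀L²/30 - w₀x³/(6L) = 3·14·20·4/20 - 14·20²/30 - 14·4³/(6·20) = -392/15 kN·m
Load 4 — point force P=-10 kN at a=10 m (b=L-a=10):
  M_4 = Pb²(3a+b)x/L³ - Pab²/L²  [x≤a] = (-10)·10²·(3·10+10)·4/20³ - (-10)·10·10²/20² = 5 kN·m
Superposition: M = Σ M_i = -1719/40 kN·m ≈ -42.975000 kN·m

M(4) = -1719/40 kN·m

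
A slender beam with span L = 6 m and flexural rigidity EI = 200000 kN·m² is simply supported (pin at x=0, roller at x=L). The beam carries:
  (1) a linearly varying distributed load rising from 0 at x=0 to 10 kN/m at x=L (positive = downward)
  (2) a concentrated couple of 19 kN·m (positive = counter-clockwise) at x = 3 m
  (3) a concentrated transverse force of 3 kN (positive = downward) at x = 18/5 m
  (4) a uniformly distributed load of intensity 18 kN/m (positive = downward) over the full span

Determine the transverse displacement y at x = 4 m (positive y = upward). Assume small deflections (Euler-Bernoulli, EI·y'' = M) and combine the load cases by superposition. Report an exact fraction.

y(4) = -777829/450000000 m

Load 1 — triangular load w₀=10 kN/m (0→w₀ over full span):
  y_1 = -w₀x(7L⁴-10L²x²+3x⁴)/(360LEI) = -10·4·(7·6⁴-10·6²·4²+3·4⁴)/(360·6·200000) = -17/45000 m
Load 2 — applied couple M₀=19 kN·m at a=3 m (b=L-a=3):
  y_2 = (M₀x³/(6L)-M₀(x-a)²/2+C₁x)/EI  [x>a] with C₁=M₀(3b²-L²)/(6L)=-19/4 = (19·4³/(6·6)-19·(4-3)²/2+(-19/4)·4)/200000 = 19/720000 m
Load 3 — point force P=3 kN at a=18/5 m (b=L-a=12/5):
  y_3 = -Pa(L-x)(2Lx-a²-x²)/(6LEI)  [x>a] = -3·(18/5)·(6-4)·(2·6·4-(18/5)²-4²)/(6·6·200000) = -357/6250000 m
Load 4 — uniform load w=18 kN/m over full span:
  y_4 = -wx(L³-2Lx²+x³)/(24EI) = -18·4·(6³-2·6·4²+4³)/(24·200000) = -33/25000 m
Superposition: y = Σ y_i = -777829/450000000 m ≈ -0.001729 m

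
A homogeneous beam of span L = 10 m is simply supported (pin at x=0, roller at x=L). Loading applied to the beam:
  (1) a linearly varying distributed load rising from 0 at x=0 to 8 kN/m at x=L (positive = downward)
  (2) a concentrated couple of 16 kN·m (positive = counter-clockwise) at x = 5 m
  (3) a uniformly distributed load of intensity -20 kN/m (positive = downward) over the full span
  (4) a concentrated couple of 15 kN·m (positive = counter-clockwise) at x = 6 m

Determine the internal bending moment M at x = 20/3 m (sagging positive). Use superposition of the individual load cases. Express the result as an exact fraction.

M(20/3) = -14837/81 kN·m

Load 1 — triangular load w₀=8 kN/m (0→w₀ over full span):
  M_1 = w₀Lx/6 - w₀x³/(6L) = 8·10·(20/3)/6 - 8·(20/3)³/(6·10) = 4000/81 kN·m
Load 2 — applied couple M₀=16 kN·m at a=5 m (b=L-a=5):
  M_2 = M₀x/L - M₀  [x>a] = 16·(20/3)/10 - 16 = -16/3 kN·m
Load 3 — uniform load w=-20 kN/m over full span:
  M_3 = wx(L-x)/2 = (-20)·(20/3)·(10-(20/3))/2 = -2000/9 kN·m
Load 4 — applied couple M₀=15 kN·m at a=6 m (b=L-a=4):
  M_4 = M₀x/L - M₀  [x>a] = 15·(20/3)/10 - 15 = -5 kN·m
Superposition: M = Σ M_i = -14837/81 kN·m ≈ -183.172840 kN·m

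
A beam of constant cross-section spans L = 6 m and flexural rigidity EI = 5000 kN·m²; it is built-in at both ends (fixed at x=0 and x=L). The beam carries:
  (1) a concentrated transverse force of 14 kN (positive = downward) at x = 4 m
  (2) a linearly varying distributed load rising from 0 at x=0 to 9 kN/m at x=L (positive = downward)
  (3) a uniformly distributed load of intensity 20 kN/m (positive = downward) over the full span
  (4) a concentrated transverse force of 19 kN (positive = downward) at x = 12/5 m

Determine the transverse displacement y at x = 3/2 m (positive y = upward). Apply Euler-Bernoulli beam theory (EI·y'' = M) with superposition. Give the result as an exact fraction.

y(3/2) = -2386877/192000000 m

Load 1 — point force P=14 kN at a=4 m (b=L-a=2):
  y_1 = -Pb²x²(3aL-(3a+b)x)/(6L³EI)  [x≤a] = -14·2²·(3/2)²·(3·4·6-(3·4+2)·(3/2))/(6·6³·5000) = -119/120000 m
Load 2 — triangular load w₀=9 kN/m (0→w₀ over full span):
  y_2 = -w₀x²(L-x)²(x+2L)/(120LEI) = -9·(3/2)²·(6-(3/2))²·((3/2)+2·6)/(120·6·5000) = -19683/12800000 m
Load 3 — uniform load w=20 kN/m over full span:
  y_3 = -wx²(L-x)²/(24EI) = -20·(3/2)²·(6-(3/2))²/(24·5000) = -243/32000 m
Load 4 — point force P=19 kN at a=12/5 m (b=L-a=18/5):
  y_4 = -Pb²x²(3aL-(3a+b)x)/(6L³EI)  [x≤a] = -19·(18/5)²·(3/2)²·(3·(12/5)·6-(3·(12/5)+(18/5))·(3/2))/(6·6³·5000) = -4617/2000000 m
Superposition: y = Σ y_i = -2386877/192000000 m ≈ -0.012432 m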